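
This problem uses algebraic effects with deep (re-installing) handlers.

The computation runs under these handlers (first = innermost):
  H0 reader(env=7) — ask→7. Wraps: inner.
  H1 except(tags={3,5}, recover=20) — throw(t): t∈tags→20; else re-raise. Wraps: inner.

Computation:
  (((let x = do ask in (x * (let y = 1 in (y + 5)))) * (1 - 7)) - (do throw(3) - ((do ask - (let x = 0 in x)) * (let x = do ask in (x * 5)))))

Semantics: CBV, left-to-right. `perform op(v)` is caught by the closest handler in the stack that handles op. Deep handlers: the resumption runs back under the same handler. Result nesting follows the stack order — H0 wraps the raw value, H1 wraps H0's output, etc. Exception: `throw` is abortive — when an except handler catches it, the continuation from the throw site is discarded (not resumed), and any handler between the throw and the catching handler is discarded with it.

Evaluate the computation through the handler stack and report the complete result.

Step-by-step:
ask @ H0 ⇒ 7
throw(3) @ H1 caught ⇒ 20
= 20

Answer: 20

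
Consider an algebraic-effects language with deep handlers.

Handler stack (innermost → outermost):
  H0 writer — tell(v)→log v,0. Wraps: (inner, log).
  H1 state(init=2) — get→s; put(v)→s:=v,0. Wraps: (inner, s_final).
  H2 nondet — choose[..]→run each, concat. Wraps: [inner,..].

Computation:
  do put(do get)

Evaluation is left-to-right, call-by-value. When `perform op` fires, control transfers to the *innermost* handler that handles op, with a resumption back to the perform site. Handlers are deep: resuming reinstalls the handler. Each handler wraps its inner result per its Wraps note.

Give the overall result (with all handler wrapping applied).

Step-by-step:
get @ H1 ⇒ 2
put(2) @ H1 ⇒ s:=2
H0 returns (0, ())
H1 returns ((0, ()), 2)
H2 returns [((0, ()), 2)]
= [((0, ()), 2)]

Answer: [((0, ()), 2)]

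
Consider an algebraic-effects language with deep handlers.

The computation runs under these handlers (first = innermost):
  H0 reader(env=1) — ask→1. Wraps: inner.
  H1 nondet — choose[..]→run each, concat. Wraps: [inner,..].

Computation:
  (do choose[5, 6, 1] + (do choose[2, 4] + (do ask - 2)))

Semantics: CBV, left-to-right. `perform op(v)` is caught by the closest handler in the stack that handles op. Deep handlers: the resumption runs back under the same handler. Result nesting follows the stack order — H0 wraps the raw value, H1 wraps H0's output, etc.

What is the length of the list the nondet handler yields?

Evaluation trace:
choose[5, 6, 1] @ H1
  branch[0] choose=5:
    choose[2, 4] @ H1
      branch[0] choose=2:
        ask @ H0 ⇒ 1
        H0 returns 6
        H1 returns [6]
      branch[1] choose=4:
        ask @ H0 ⇒ 1
        H0 returns 8
        H1 returns [8]
  branch[1] choose=6:
    choose[2, 4] @ H1
      branch[0] choose=2:
        ask @ H0 ⇒ 1
        H0 returns 7
        H1 returns [7]
      branch[1] choose=4:
        ask @ H0 ⇒ 1
        H0 returns 9
        H1 returns [9]
  branch[2] choose=1:
    choose[2, 4] @ H1
      branch[0] choose=2:
        ask @ H0 ⇒ 1
        H0 returns 2
        H1 returns [2]
      branch[1] choose=4:
        ask @ H0 ⇒ 1
        H0 returns 4
        H1 returns [4]
= [6, 8, 7, 9, 2, 4]

Answer: 6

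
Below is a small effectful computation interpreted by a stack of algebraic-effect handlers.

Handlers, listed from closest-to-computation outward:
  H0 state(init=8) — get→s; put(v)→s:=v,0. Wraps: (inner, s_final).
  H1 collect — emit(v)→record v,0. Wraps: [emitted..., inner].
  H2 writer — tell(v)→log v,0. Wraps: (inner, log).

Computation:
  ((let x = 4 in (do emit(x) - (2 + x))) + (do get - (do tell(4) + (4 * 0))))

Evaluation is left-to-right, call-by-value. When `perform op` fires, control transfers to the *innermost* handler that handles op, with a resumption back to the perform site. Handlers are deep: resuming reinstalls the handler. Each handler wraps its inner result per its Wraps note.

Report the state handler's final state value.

Evaluation trace:
emit(4) @ H1 ⇒ out+=4
get @ H0 ⇒ 8
tell(4) @ H2 ⇒ log+=4
H0 returns (2, 8)
H1 returns [4, (2, 8)]
H2 returns ([4, (2, 8)], (4))
= ([4, (2, 8)], (4))

Answer: 8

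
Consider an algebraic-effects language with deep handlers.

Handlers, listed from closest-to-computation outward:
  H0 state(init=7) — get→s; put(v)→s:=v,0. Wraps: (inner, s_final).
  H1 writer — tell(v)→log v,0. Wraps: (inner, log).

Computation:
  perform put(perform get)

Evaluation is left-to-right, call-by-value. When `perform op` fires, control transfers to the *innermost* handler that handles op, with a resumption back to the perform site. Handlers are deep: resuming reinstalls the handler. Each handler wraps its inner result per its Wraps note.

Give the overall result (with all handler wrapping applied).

Answer: ((0, 7), ())

Step-by-step:
get @ H0 ⇒ 7
put(7) @ H0 ⇒ s:=7
H0 returns (0, 7)
H1 returns ((0, 7), ())
= ((0, 7), ())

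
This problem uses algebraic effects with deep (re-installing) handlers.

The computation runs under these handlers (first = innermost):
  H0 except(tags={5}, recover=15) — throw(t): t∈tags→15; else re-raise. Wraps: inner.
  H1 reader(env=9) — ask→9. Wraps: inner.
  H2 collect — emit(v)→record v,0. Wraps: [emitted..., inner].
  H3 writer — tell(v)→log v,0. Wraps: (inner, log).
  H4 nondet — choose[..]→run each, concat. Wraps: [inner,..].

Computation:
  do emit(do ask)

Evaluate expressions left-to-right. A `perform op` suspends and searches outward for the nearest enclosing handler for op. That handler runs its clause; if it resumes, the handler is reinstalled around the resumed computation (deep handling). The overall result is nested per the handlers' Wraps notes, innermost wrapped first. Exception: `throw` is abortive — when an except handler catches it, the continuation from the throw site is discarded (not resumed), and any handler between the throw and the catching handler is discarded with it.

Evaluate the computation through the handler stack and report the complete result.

Answer: [([9, 0], ())]

Evaluation trace:
ask @ H1 ⇒ 9
emit(9) @ H2 ⇒ out+=9
H0 returns 0
H1 returns 0
H2 returns [9, 0]
H3 returns ([9, 0], ())
H4 returns [([9, 0], ())]
= [([9, 0], ())]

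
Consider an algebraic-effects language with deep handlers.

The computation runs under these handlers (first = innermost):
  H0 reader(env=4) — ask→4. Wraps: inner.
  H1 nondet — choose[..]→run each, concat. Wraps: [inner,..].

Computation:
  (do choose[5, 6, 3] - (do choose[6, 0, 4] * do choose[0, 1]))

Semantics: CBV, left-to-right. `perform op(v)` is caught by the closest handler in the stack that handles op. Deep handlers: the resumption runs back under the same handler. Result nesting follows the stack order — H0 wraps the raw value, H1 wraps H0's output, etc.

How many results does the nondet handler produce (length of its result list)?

Working:
choose[5, 6, 3] @ H1
  branch[0] choose=5:
    choose[6, 0, 4] @ H1
      branch[0] choose=6:
        choose[0, 1] @ H1
          branch[0] choose=0:
            H0 returns 5
            H1 returns [5]
          branch[1] choose=1:
            H0 returns -1
            H1 returns [-1]
      branch[1] choose=0:
        choose[0, 1] @ H1
          branch[0] choose=0:
            H0 returns 5
            H1 returns [5]
          branch[1] choose=1:
            H0 returns 5
            H1 returns [5]
      branch[2] choose=4:
        choose[0, 1] @ H1
          branch[0] choose=0:
            H0 returns 5
            H1 returns [5]
          branch[1] choose=1:
            H0 returns 1
            H1 returns [1]
  branch[1] choose=6:
    choose[6, 0, 4] @ H1
      branch[0] choose=6:
        choose[0, 1] @ H1
          branch[0] choose=0:
            H0 returns 6
            H1 returns [6]
          branch[1] choose=1:
            H0 returns 0
            H1 returns [0]
      branch[1] choose=0:
        choose[0, 1] @ H1
          branch[0] choose=0:
            H0 returns 6
            H1 returns [6]
          branch[1] choose=1:
            H0 returns 6
            H1 returns [6]
      branch[2] choose=4:
        choose[0, 1] @ H1
          branch[0] choose=0:
            H0 returns 6
            H1 returns [6]
          branch[1] choose=1:
            H0 returns 2
            H1 returns [2]
  branch[2] choose=3:
    choose[6, 0, 4] @ H1
      branch[0] choose=6:
        choose[0, 1] @ H1
          branch[0] choose=0:
            H0 returns 3
            H1 returns [3]
          branch[1] choose=1:
            H0 returns -3
            H1 returns [-3]
      branch[1] choose=0:
        choose[0, 1] @ H1
          branch[0] choose=0:
            H0 returns 3
            H1 returns [3]
          branch[1] choose=1:
            H0 returns 3
            H1 returns [3]
      branch[2] choose=4:
        choose[0, 1] @ H1
          branch[0] choose=0:
            H0 returns 3
            H1 returns [3]
          branch[1] choose=1:
            H0 returns -1
            H1 returns [-1]
= [5, -1, 5, 5, 5, 1, 6, 0, 6, 6, 6, 2, 3, -3, 3, 3, 3, -1]

Answer: 18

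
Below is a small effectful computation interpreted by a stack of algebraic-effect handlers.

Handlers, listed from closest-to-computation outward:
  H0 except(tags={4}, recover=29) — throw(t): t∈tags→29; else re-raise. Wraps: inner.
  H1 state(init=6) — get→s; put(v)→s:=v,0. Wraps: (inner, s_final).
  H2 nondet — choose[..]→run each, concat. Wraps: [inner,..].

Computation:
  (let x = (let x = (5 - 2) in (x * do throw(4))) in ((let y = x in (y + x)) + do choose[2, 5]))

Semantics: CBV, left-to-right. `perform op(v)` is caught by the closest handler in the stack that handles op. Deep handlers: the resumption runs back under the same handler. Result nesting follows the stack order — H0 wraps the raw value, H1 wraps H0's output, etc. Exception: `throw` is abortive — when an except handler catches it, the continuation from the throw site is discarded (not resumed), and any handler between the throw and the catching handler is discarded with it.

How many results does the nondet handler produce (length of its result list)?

Working:
throw(4) @ H0 caught ⇒ 29
H1 returns (29, 6)
H2 returns [(29, 6)]
= [(29, 6)]

Answer: 1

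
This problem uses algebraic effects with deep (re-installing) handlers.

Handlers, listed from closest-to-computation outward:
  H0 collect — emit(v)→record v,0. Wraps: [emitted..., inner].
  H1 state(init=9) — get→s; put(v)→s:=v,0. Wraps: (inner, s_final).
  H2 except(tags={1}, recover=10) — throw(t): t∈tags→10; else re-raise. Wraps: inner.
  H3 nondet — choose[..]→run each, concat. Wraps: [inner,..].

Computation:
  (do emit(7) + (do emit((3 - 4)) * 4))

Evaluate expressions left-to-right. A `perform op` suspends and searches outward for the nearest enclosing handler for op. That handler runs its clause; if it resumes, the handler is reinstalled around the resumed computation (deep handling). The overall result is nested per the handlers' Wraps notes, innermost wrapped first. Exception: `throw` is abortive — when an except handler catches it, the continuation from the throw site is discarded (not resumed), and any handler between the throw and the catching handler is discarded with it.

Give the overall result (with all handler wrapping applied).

Evaluation trace:
emit(7) @ H0 ⇒ out+=7
emit(-1) @ H0 ⇒ out+=-1
H0 returns [7, -1, 0]
H1 returns ([7, -1, 0], 9)
H2 returns ([7, -1, 0], 9)
H3 returns [([7, -1, 0], 9)]
= [([7, -1, 0], 9)]

Answer: [([7, -1, 0], 9)]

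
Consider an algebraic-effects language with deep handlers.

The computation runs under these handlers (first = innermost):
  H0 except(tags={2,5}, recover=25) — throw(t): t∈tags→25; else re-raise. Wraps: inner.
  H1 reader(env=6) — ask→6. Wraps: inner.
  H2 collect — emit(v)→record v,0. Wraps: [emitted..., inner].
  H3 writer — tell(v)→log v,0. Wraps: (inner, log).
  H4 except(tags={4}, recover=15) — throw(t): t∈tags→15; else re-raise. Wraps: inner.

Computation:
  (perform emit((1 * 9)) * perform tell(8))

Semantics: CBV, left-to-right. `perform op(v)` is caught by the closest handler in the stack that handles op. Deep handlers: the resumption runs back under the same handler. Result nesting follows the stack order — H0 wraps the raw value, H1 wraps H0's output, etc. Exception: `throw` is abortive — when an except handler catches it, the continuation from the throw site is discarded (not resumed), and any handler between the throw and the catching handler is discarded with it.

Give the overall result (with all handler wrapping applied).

Step-by-step:
emit(9) @ H2 ⇒ out+=9
tell(8) @ H3 ⇒ log+=8
H0 returns 0
H1 returns 0
H2 returns [9, 0]
H3 returns ([9, 0], (8))
H4 returns ([9, 0], (8))
= ([9, 0], (8))

Answer: ([9, 0], (8))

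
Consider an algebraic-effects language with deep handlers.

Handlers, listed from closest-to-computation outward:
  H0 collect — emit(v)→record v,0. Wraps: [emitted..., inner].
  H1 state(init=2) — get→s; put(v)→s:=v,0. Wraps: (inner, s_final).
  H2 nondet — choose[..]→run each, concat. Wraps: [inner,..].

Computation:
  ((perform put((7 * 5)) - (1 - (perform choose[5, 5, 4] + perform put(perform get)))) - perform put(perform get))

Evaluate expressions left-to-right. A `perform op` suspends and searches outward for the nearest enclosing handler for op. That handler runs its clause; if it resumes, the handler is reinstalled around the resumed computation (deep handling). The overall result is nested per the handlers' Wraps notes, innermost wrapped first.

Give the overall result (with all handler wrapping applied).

Working:
put(35) @ H1 ⇒ s:=35
choose[5, 5, 4] @ H2
  branch[0] choose=5:
    get @ H1 ⇒ 35
    put(35) @ H1 ⇒ s:=35
    get @ H1 ⇒ 35
    put(35) @ H1 ⇒ s:=35
    H0 returns [4]
    H1 returns ([4], 35)
    H2 returns [([4], 35)]
  branch[1] choose=5:
    get @ H1 ⇒ 35
    put(35) @ H1 ⇒ s:=35
    get @ H1 ⇒ 35
    put(35) @ H1 ⇒ s:=35
    H0 returns [4]
    H1 returns ([4], 35)
    H2 returns [([4], 35)]
  branch[2] choose=4:
    get @ H1 ⇒ 35
    put(35) @ H1 ⇒ s:=35
    get @ H1 ⇒ 35
    put(35) @ H1 ⇒ s:=35
    H0 returns [3]
    H1 returns ([3], 35)
    H2 returns [([3], 35)]
= [([4], 35), ([4], 35), ([3], 35)]

Answer: [([4], 35), ([4], 35), ([3], 35)]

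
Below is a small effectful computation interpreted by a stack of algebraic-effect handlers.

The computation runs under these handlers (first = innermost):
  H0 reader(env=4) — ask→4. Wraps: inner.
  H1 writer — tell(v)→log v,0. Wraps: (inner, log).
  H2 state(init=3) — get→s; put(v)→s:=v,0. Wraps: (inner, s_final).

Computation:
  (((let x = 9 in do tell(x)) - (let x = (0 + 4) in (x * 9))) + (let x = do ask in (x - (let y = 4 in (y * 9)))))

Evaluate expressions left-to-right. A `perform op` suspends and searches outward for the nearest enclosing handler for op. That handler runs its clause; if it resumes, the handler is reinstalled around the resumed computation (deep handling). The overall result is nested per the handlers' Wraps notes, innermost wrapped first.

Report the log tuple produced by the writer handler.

Evaluation trace:
tell(9) @ H1 ⇒ log+=9
ask @ H0 ⇒ 4
H0 returns -68
H1 returns (-68, (9))
H2 returns ((-68, (9)), 3)
= ((-68, (9)), 3)

Answer: (9)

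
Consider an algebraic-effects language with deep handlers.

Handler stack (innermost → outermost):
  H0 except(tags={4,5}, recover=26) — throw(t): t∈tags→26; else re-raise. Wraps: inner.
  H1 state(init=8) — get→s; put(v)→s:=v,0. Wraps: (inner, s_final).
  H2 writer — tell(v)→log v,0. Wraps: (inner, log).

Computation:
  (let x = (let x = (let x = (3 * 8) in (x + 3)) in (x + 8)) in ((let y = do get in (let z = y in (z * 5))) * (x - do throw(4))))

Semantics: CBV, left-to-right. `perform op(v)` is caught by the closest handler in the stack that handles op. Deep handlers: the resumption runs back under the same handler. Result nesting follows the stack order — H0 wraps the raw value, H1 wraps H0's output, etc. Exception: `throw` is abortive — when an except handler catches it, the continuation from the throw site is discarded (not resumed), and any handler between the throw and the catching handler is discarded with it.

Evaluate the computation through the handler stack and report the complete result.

Evaluation trace:
get @ H1 ⇒ 8
throw(4) @ H0 caught ⇒ 26
H1 returns (26, 8)
H2 returns ((26, 8), ())
= ((26, 8), ())

Answer: ((26, 8), ())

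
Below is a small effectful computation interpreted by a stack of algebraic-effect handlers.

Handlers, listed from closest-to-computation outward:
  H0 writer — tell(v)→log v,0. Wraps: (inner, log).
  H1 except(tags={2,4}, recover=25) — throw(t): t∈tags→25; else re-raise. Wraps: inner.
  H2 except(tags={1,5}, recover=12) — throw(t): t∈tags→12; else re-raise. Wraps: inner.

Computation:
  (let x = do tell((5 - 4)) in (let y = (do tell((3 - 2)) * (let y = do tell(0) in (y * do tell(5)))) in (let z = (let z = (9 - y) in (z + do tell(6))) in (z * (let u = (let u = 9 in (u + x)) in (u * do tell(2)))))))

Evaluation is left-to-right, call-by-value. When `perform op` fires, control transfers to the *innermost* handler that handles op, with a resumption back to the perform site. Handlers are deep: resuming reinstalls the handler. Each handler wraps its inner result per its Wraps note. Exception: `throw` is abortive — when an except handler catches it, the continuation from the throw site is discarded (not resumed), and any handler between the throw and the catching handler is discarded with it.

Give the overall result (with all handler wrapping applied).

Step-by-step:
tell(1) @ H0 ⇒ log+=1
tell(1) @ H0 ⇒ log+=1
tell(0) @ H0 ⇒ log+=0
tell(5) @ H0 ⇒ log+=5
tell(6) @ H0 ⇒ log+=6
tell(2) @ H0 ⇒ log+=2
H0 returns (0, (1, 1, 0, 5, 6, 2))
H1 returns (0, (1, 1, 0, 5, 6, 2))
H2 returns (0, (1, 1, 0, 5, 6, 2))
= (0, (1, 1, 0, 5, 6, 2))

Answer: (0, (1, 1, 0, 5, 6, 2))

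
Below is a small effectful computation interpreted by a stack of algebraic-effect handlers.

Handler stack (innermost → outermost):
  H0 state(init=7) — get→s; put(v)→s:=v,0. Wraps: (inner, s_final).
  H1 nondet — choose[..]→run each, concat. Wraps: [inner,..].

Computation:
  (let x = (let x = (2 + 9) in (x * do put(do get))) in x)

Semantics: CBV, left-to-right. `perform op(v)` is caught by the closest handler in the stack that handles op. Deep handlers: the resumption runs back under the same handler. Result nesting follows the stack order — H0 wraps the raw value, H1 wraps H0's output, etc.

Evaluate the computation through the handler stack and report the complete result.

Working:
get @ H0 ⇒ 7
put(7) @ H0 ⇒ s:=7
H0 returns (0, 7)
H1 returns [(0, 7)]
= [(0, 7)]

Answer: [(0, 7)]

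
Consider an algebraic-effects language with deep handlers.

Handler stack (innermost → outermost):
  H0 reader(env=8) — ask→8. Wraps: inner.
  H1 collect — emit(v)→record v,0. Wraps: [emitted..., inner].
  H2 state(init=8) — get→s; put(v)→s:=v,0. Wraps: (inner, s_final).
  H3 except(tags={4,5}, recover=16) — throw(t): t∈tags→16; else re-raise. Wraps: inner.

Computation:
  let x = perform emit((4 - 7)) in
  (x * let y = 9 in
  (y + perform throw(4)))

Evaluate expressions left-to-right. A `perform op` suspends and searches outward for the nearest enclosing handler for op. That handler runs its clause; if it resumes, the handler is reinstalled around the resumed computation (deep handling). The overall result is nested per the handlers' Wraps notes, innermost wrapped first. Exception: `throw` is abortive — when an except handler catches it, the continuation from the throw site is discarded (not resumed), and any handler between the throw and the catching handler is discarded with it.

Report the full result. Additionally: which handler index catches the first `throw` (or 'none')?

Evaluation trace:
emit(-3) @ H1 ⇒ out+=-3
throw(4) @ H3 caught ⇒ 16
= 16

Answer: 16 ; first throw caught by: H3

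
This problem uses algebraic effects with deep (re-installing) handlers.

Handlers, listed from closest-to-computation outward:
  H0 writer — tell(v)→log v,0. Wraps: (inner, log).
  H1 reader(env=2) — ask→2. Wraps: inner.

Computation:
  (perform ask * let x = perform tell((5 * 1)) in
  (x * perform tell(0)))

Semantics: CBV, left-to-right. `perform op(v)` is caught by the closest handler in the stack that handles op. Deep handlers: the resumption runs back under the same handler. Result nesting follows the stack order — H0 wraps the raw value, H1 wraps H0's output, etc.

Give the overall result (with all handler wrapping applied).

Answer: (0, (5, 0))

Evaluation trace:
ask @ H1 ⇒ 2
tell(5) @ H0 ⇒ log+=5
tell(0) @ H0 ⇒ log+=0
H0 returns (0, (5, 0))
H1 returns (0, (5, 0))
= (0, (5, 0))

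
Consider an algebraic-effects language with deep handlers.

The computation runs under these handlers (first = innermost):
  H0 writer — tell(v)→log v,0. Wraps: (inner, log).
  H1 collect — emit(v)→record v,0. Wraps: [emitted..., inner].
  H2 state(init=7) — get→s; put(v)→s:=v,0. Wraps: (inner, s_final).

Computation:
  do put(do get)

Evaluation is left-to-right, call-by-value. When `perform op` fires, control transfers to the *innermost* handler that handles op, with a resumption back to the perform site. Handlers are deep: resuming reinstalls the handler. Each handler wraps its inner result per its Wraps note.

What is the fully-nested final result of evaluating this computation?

Answer: ([(0, ())], 7)

Step-by-step:
get @ H2 ⇒ 7
put(7) @ H2 ⇒ s:=7
H0 returns (0, ())
H1 returns [(0, ())]
H2 returns ([(0, ())], 7)
= ([(0, ())], 7)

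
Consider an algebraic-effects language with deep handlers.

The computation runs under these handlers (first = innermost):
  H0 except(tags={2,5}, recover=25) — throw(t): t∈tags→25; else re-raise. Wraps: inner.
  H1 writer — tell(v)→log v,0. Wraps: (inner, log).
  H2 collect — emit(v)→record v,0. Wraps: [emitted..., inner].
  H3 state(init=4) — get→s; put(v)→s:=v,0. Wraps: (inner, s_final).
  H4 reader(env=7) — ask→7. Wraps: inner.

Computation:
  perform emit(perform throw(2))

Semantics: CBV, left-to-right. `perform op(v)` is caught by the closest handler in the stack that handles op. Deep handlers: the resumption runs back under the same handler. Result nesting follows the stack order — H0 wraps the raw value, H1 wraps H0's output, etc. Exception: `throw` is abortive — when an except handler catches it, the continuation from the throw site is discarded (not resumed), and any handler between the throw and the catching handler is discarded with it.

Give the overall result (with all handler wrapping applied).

Answer: ([(25, ())], 4)

Working:
throw(2) @ H0 caught ⇒ 25
H1 returns (25, ())
H2 returns [(25, ())]
H3 returns ([(25, ())], 4)
H4 returns ([(25, ())], 4)
= ([(25, ())], 4)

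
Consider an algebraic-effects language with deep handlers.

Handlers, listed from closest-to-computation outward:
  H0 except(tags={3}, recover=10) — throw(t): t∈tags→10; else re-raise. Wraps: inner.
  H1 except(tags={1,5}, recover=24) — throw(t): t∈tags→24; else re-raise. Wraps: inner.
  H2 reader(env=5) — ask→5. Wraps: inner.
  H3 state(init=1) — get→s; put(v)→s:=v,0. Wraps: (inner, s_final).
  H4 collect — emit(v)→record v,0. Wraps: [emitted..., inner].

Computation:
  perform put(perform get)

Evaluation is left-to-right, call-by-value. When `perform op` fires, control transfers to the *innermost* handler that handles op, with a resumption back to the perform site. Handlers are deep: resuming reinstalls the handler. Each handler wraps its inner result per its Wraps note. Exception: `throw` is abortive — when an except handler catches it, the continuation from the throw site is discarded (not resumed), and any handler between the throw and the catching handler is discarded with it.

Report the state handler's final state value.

Answer: 1

Step-by-step:
get @ H3 ⇒ 1
put(1) @ H3 ⇒ s:=1
H0 returns 0
H1 returns 0
H2 returns 0
H3 returns (0, 1)
H4 returns [(0, 1)]
= [(0, 1)]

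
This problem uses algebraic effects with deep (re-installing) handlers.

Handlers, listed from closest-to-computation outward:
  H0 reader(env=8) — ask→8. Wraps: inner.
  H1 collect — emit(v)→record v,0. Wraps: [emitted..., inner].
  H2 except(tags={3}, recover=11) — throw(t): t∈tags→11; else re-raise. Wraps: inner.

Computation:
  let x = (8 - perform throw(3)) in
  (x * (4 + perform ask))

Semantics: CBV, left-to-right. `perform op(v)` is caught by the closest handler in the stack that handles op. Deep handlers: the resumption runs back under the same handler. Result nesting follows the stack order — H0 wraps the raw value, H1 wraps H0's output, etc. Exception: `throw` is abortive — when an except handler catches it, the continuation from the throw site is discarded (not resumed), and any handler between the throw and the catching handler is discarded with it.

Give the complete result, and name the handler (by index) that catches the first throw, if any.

Working:
throw(3) @ H2 caught ⇒ 11
= 11

Answer: 11 ; first throw caught by: H2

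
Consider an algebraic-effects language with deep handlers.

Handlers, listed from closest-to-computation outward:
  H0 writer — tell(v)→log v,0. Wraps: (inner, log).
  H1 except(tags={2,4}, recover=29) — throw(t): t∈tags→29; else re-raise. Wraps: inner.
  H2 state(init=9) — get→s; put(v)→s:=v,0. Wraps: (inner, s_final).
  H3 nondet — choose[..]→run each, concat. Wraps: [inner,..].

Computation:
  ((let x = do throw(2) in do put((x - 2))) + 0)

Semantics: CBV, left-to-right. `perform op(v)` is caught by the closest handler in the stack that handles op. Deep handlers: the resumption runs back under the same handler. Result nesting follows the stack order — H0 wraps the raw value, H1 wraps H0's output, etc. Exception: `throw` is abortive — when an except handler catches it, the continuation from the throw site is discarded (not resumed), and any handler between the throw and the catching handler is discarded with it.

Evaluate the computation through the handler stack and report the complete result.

Evaluation trace:
throw(2) @ H1 caught ⇒ 29
H2 returns (29, 9)
H3 returns [(29, 9)]
= [(29, 9)]

Answer: [(29, 9)]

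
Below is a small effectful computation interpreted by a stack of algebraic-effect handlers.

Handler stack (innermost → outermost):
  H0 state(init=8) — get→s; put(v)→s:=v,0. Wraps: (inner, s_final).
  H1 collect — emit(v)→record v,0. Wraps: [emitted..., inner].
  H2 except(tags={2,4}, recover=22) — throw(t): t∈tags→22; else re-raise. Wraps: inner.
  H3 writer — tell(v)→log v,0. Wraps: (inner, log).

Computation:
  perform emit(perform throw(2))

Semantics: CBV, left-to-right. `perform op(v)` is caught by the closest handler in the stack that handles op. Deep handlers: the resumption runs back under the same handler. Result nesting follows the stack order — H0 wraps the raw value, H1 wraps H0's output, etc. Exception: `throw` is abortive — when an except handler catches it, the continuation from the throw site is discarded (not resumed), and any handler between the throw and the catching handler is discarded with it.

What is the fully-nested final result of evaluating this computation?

Step-by-step:
throw(2) @ H2 caught ⇒ 22
H3 returns (22, ())
= (22, ())

Answer: (22, ())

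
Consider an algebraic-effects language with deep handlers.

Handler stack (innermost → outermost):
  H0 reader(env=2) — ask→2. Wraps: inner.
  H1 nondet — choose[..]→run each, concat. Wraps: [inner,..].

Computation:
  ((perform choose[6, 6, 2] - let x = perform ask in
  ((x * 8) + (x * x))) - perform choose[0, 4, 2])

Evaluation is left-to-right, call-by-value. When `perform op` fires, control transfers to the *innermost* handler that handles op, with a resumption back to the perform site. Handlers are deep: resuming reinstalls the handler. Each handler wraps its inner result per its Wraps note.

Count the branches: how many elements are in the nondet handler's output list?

Evaluation trace:
choose[6, 6, 2] @ H1
  branch[0] choose=6:
    ask @ H0 ⇒ 2
    choose[0, 4, 2] @ H1
      branch[0] choose=0:
        H0 returns -14
        H1 returns [-14]
      branch[1] choose=4:
        H0 returns -18
        H1 returns [-18]
      branch[2] choose=2:
        H0 returns -16
        H1 returns [-16]
  branch[1] choose=6:
    ask @ H0 ⇒ 2
    choose[0, 4, 2] @ H1
      branch[0] choose=0:
        H0 returns -14
        H1 returns [-14]
      branch[1] choose=4:
        H0 returns -18
        H1 returns [-18]
      branch[2] choose=2:
        H0 returns -16
        H1 returns [-16]
  branch[2] choose=2:
    ask @ H0 ⇒ 2
    choose[0, 4, 2] @ H1
      branch[0] choose=0:
        H0 returns -18
        H1 returns [-18]
      branch[1] choose=4:
        H0 returns -22
        H1 returns [-22]
      branch[2] choose=2:
        H0 returns -20
        H1 returns [-20]
= [-14, -18, -16, -14, -18, -16, -18, -22, -20]

Answer: 9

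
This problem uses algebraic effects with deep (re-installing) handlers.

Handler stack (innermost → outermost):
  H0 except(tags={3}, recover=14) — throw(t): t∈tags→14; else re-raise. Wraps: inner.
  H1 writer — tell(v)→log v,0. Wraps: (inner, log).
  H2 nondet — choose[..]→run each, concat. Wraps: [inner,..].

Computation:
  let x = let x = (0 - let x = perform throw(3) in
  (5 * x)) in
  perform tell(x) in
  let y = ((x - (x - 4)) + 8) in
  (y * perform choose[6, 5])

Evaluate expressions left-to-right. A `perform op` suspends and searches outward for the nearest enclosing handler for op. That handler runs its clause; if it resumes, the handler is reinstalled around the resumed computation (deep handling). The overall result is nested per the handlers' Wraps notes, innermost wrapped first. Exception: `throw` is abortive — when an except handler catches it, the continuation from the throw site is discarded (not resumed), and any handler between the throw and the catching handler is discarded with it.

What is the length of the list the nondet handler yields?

Working:
throw(3) @ H0 caught ⇒ 14
H1 returns (14, ())
H2 returns [(14, ())]
= [(14, ())]

Answer: 1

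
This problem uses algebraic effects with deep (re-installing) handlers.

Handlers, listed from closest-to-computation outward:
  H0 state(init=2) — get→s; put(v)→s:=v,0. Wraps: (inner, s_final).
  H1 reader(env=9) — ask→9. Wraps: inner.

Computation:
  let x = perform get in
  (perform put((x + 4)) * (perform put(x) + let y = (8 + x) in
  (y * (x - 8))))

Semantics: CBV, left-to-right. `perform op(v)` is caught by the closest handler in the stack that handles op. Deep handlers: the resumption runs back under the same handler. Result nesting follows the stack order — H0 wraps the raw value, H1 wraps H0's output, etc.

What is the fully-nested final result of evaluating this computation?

Answer: (0, 2)

Evaluation trace:
get @ H0 ⇒ 2
put(6) @ H0 ⇒ s:=6
put(2) @ H0 ⇒ s:=2
H0 returns (0, 2)
H1 returns (0, 2)
= (0, 2)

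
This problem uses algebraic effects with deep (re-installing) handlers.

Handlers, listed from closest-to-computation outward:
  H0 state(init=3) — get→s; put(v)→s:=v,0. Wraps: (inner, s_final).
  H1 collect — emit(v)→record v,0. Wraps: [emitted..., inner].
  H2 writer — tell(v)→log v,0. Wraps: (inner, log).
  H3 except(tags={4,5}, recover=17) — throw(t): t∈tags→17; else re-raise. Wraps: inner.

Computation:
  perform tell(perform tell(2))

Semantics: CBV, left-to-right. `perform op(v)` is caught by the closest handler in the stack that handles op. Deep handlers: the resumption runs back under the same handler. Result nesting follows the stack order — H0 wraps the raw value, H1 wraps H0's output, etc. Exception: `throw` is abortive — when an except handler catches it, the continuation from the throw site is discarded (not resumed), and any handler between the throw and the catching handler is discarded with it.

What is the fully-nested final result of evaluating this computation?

Working:
tell(2) @ H2 ⇒ log+=2
tell(0) @ H2 ⇒ log+=0
H0 returns (0, 3)
H1 returns [(0, 3)]
H2 returns ([(0, 3)], (2, 0))
H3 returns ([(0, 3)], (2, 0))
= ([(0, 3)], (2, 0))

Answer: ([(0, 3)], (2, 0))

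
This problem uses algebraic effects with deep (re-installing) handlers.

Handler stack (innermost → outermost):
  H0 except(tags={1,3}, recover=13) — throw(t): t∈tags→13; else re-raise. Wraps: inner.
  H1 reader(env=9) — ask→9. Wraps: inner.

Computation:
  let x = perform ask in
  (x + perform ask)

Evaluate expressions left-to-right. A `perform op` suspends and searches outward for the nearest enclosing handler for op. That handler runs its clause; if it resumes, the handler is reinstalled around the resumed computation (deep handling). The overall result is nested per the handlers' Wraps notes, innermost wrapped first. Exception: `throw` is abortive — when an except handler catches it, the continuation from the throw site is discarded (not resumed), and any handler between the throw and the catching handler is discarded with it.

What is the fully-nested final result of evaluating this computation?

Answer: 18

Step-by-step:
ask @ H1 ⇒ 9
ask @ H1 ⇒ 9
H0 returns 18
H1 returns 18
= 18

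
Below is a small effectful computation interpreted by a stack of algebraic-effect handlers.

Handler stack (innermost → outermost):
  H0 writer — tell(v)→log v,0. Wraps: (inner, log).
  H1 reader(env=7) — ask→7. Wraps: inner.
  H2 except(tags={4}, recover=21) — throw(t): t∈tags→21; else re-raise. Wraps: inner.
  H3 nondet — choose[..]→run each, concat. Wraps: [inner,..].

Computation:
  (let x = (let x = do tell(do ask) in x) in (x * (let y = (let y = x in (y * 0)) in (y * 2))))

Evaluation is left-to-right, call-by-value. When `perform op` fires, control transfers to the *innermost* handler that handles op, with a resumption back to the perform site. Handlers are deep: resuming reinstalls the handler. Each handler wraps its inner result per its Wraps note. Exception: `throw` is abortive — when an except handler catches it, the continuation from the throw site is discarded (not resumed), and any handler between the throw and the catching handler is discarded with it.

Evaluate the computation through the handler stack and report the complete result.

Answer: [(0, (7))]

Step-by-step:
ask @ H1 ⇒ 7
tell(7) @ H0 ⇒ log+=7
H0 returns (0, (7))
H1 returns (0, (7))
H2 returns (0, (7))
H3 returns [(0, (7))]
= [(0, (7))]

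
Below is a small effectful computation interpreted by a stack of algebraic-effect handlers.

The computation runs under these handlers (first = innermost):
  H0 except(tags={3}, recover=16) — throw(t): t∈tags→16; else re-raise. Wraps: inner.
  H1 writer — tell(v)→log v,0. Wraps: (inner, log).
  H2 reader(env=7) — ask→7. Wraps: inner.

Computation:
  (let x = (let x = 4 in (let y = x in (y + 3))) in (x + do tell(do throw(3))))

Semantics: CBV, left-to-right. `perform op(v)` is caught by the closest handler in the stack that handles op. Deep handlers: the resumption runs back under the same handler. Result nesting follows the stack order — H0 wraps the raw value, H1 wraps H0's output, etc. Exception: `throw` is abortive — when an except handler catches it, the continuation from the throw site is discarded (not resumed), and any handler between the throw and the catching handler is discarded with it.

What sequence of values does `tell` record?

Answer: ()

Step-by-step:
throw(3) @ H0 caught ⇒ 16
H1 returns (16, ())
H2 returns (16, ())
= (16, ())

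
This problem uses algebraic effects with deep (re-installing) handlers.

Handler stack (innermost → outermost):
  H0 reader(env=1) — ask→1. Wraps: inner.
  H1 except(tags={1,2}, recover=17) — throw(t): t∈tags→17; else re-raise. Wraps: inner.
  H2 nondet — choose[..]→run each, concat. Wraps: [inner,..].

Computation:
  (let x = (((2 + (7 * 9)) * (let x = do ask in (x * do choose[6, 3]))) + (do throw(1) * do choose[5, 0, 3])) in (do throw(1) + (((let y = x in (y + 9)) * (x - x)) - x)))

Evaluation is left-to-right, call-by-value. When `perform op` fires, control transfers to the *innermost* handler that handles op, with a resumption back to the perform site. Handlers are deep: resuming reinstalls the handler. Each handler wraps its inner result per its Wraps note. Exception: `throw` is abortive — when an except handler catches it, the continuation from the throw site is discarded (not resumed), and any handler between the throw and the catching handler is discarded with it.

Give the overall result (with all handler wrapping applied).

Answer: [17, 17]

Evaluation trace:
ask @ H0 ⇒ 1
choose[6, 3] @ H2
  branch[0] choose=6:
    throw(1) @ H1 caught ⇒ 17
    H2 returns [17]
  branch[1] choose=3:
    throw(1) @ H1 caught ⇒ 17
    H2 returns [17]
= [17, 17]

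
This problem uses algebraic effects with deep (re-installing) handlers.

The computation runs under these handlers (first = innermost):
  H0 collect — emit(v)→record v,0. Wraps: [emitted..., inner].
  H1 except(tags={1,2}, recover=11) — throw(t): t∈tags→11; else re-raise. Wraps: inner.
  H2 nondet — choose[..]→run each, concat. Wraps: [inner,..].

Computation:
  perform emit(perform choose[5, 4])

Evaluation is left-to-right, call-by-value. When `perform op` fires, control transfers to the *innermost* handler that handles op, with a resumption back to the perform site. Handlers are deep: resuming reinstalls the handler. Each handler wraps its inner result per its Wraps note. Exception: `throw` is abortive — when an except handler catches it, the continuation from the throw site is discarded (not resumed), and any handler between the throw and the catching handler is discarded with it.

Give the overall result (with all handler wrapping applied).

Evaluation trace:
choose[5, 4] @ H2
  branch[0] choose=5:
    emit(5) @ H0 ⇒ out+=5
    H0 returns [5, 0]
    H1 returns [5, 0]
    H2 returns [[5, 0]]
  branch[1] choose=4:
    emit(4) @ H0 ⇒ out+=4
    H0 returns [4, 0]
    H1 returns [4, 0]
    H2 returns [[4, 0]]
= [[5, 0], [4, 0]]

Answer: [[5, 0], [4, 0]]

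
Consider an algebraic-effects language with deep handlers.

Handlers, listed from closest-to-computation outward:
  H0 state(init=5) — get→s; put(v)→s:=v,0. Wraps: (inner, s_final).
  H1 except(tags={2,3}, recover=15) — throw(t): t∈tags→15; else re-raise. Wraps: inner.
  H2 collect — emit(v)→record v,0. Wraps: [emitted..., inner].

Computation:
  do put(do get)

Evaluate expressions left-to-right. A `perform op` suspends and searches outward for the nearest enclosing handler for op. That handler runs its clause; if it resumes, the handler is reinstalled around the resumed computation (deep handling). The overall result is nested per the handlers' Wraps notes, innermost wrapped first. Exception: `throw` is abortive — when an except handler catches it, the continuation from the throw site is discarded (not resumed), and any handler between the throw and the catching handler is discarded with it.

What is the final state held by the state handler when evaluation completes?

Working:
get @ H0 ⇒ 5
put(5) @ H0 ⇒ s:=5
H0 returns (0, 5)
H1 returns (0, 5)
H2 returns [(0, 5)]
= [(0, 5)]

Answer: 5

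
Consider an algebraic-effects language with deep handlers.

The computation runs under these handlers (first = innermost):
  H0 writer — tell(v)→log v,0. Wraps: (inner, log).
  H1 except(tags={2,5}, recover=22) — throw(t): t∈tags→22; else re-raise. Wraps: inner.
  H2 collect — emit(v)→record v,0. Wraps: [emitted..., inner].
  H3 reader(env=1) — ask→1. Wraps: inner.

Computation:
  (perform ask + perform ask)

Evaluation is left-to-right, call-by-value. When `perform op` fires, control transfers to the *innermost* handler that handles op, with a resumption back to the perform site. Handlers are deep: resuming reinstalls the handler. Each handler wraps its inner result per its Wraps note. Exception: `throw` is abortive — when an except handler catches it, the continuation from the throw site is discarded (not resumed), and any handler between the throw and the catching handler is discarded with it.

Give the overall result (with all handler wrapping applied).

Step-by-step:
ask @ H3 ⇒ 1
ask @ H3 ⇒ 1
H0 returns (2, ())
H1 returns (2, ())
H2 returns [(2, ())]
H3 returns [(2, ())]
= [(2, ())]

Answer: [(2, ())]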